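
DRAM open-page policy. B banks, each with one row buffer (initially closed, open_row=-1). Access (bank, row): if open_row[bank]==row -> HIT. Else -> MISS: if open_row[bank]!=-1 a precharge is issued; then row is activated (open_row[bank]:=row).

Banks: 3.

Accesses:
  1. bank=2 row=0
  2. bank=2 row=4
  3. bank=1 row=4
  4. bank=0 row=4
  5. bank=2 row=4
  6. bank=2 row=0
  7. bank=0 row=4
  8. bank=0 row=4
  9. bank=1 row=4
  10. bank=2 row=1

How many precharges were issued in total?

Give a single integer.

Acc 1: bank2 row0 -> MISS (open row0); precharges=0
Acc 2: bank2 row4 -> MISS (open row4); precharges=1
Acc 3: bank1 row4 -> MISS (open row4); precharges=1
Acc 4: bank0 row4 -> MISS (open row4); precharges=1
Acc 5: bank2 row4 -> HIT
Acc 6: bank2 row0 -> MISS (open row0); precharges=2
Acc 7: bank0 row4 -> HIT
Acc 8: bank0 row4 -> HIT
Acc 9: bank1 row4 -> HIT
Acc 10: bank2 row1 -> MISS (open row1); precharges=3

Answer: 3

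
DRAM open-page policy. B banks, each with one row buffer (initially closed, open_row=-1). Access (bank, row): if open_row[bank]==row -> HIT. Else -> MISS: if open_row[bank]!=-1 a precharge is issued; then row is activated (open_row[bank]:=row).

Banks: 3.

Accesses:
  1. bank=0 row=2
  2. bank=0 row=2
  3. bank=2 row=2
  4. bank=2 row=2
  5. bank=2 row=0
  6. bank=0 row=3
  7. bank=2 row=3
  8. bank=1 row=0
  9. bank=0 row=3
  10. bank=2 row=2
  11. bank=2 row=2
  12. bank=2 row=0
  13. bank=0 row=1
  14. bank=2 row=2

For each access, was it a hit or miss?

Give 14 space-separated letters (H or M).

Acc 1: bank0 row2 -> MISS (open row2); precharges=0
Acc 2: bank0 row2 -> HIT
Acc 3: bank2 row2 -> MISS (open row2); precharges=0
Acc 4: bank2 row2 -> HIT
Acc 5: bank2 row0 -> MISS (open row0); precharges=1
Acc 6: bank0 row3 -> MISS (open row3); precharges=2
Acc 7: bank2 row3 -> MISS (open row3); precharges=3
Acc 8: bank1 row0 -> MISS (open row0); precharges=3
Acc 9: bank0 row3 -> HIT
Acc 10: bank2 row2 -> MISS (open row2); precharges=4
Acc 11: bank2 row2 -> HIT
Acc 12: bank2 row0 -> MISS (open row0); precharges=5
Acc 13: bank0 row1 -> MISS (open row1); precharges=6
Acc 14: bank2 row2 -> MISS (open row2); precharges=7

Answer: M H M H M M M M H M H M M M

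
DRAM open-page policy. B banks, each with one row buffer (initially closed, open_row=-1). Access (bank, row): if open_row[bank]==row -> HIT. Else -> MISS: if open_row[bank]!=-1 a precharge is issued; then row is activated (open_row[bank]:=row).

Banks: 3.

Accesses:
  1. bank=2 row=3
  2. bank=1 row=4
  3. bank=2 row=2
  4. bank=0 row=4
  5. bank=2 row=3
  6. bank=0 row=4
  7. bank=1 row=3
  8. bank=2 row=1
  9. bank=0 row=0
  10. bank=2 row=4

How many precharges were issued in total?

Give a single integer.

Answer: 6

Derivation:
Acc 1: bank2 row3 -> MISS (open row3); precharges=0
Acc 2: bank1 row4 -> MISS (open row4); precharges=0
Acc 3: bank2 row2 -> MISS (open row2); precharges=1
Acc 4: bank0 row4 -> MISS (open row4); precharges=1
Acc 5: bank2 row3 -> MISS (open row3); precharges=2
Acc 6: bank0 row4 -> HIT
Acc 7: bank1 row3 -> MISS (open row3); precharges=3
Acc 8: bank2 row1 -> MISS (open row1); precharges=4
Acc 9: bank0 row0 -> MISS (open row0); precharges=5
Acc 10: bank2 row4 -> MISS (open row4); precharges=6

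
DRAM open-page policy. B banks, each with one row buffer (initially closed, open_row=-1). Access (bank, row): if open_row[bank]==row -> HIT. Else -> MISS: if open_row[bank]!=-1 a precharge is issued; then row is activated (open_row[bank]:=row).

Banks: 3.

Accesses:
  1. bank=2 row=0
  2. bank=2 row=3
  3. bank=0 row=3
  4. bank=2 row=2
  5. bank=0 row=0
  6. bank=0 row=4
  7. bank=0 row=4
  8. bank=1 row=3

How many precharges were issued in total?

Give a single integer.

Acc 1: bank2 row0 -> MISS (open row0); precharges=0
Acc 2: bank2 row3 -> MISS (open row3); precharges=1
Acc 3: bank0 row3 -> MISS (open row3); precharges=1
Acc 4: bank2 row2 -> MISS (open row2); precharges=2
Acc 5: bank0 row0 -> MISS (open row0); precharges=3
Acc 6: bank0 row4 -> MISS (open row4); precharges=4
Acc 7: bank0 row4 -> HIT
Acc 8: bank1 row3 -> MISS (open row3); precharges=4

Answer: 4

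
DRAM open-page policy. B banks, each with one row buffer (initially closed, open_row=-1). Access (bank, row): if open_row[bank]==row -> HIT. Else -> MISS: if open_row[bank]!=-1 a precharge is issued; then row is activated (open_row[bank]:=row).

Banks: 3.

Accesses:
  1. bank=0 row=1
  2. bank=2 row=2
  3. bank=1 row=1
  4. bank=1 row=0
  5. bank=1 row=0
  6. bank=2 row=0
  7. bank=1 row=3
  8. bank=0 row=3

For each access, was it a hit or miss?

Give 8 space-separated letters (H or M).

Acc 1: bank0 row1 -> MISS (open row1); precharges=0
Acc 2: bank2 row2 -> MISS (open row2); precharges=0
Acc 3: bank1 row1 -> MISS (open row1); precharges=0
Acc 4: bank1 row0 -> MISS (open row0); precharges=1
Acc 5: bank1 row0 -> HIT
Acc 6: bank2 row0 -> MISS (open row0); precharges=2
Acc 7: bank1 row3 -> MISS (open row3); precharges=3
Acc 8: bank0 row3 -> MISS (open row3); precharges=4

Answer: M M M M H M M M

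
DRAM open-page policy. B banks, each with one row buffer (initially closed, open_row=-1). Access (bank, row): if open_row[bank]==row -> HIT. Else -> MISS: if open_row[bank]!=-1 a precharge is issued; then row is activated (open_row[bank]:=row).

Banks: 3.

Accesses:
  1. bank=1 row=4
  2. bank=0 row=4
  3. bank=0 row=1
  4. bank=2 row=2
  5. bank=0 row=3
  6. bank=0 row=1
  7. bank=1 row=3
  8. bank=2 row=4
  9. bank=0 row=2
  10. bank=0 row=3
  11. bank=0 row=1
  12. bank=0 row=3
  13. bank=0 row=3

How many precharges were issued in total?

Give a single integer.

Answer: 9

Derivation:
Acc 1: bank1 row4 -> MISS (open row4); precharges=0
Acc 2: bank0 row4 -> MISS (open row4); precharges=0
Acc 3: bank0 row1 -> MISS (open row1); precharges=1
Acc 4: bank2 row2 -> MISS (open row2); precharges=1
Acc 5: bank0 row3 -> MISS (open row3); precharges=2
Acc 6: bank0 row1 -> MISS (open row1); precharges=3
Acc 7: bank1 row3 -> MISS (open row3); precharges=4
Acc 8: bank2 row4 -> MISS (open row4); precharges=5
Acc 9: bank0 row2 -> MISS (open row2); precharges=6
Acc 10: bank0 row3 -> MISS (open row3); precharges=7
Acc 11: bank0 row1 -> MISS (open row1); precharges=8
Acc 12: bank0 row3 -> MISS (open row3); precharges=9
Acc 13: bank0 row3 -> HIT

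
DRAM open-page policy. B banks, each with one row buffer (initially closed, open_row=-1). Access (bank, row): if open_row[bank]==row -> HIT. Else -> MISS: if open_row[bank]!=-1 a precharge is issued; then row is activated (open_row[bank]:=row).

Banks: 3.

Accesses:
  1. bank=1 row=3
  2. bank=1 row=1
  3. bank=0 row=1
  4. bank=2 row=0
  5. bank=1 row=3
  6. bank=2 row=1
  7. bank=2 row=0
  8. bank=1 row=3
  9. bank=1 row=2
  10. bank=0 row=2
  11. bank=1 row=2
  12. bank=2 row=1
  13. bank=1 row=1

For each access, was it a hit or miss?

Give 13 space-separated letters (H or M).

Acc 1: bank1 row3 -> MISS (open row3); precharges=0
Acc 2: bank1 row1 -> MISS (open row1); precharges=1
Acc 3: bank0 row1 -> MISS (open row1); precharges=1
Acc 4: bank2 row0 -> MISS (open row0); precharges=1
Acc 5: bank1 row3 -> MISS (open row3); precharges=2
Acc 6: bank2 row1 -> MISS (open row1); precharges=3
Acc 7: bank2 row0 -> MISS (open row0); precharges=4
Acc 8: bank1 row3 -> HIT
Acc 9: bank1 row2 -> MISS (open row2); precharges=5
Acc 10: bank0 row2 -> MISS (open row2); precharges=6
Acc 11: bank1 row2 -> HIT
Acc 12: bank2 row1 -> MISS (open row1); precharges=7
Acc 13: bank1 row1 -> MISS (open row1); precharges=8

Answer: M M M M M M M H M M H M M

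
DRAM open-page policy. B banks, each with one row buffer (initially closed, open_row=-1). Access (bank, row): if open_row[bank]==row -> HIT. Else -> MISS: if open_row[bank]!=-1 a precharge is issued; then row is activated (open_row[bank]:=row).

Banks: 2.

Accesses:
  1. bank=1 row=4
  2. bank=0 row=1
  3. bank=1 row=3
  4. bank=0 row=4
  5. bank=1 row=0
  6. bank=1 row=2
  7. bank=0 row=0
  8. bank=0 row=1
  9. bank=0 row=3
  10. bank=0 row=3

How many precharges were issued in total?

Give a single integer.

Answer: 7

Derivation:
Acc 1: bank1 row4 -> MISS (open row4); precharges=0
Acc 2: bank0 row1 -> MISS (open row1); precharges=0
Acc 3: bank1 row3 -> MISS (open row3); precharges=1
Acc 4: bank0 row4 -> MISS (open row4); precharges=2
Acc 5: bank1 row0 -> MISS (open row0); precharges=3
Acc 6: bank1 row2 -> MISS (open row2); precharges=4
Acc 7: bank0 row0 -> MISS (open row0); precharges=5
Acc 8: bank0 row1 -> MISS (open row1); precharges=6
Acc 9: bank0 row3 -> MISS (open row3); precharges=7
Acc 10: bank0 row3 -> HIT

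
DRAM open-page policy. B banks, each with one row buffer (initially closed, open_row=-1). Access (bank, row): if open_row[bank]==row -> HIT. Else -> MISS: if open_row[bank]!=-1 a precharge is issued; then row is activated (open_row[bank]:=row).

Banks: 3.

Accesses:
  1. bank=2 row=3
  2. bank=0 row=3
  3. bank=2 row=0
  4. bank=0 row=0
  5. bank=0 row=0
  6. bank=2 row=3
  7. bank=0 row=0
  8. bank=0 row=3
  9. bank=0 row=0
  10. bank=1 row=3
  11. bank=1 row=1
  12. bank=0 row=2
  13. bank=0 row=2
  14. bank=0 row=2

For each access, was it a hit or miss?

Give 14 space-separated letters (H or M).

Acc 1: bank2 row3 -> MISS (open row3); precharges=0
Acc 2: bank0 row3 -> MISS (open row3); precharges=0
Acc 3: bank2 row0 -> MISS (open row0); precharges=1
Acc 4: bank0 row0 -> MISS (open row0); precharges=2
Acc 5: bank0 row0 -> HIT
Acc 6: bank2 row3 -> MISS (open row3); precharges=3
Acc 7: bank0 row0 -> HIT
Acc 8: bank0 row3 -> MISS (open row3); precharges=4
Acc 9: bank0 row0 -> MISS (open row0); precharges=5
Acc 10: bank1 row3 -> MISS (open row3); precharges=5
Acc 11: bank1 row1 -> MISS (open row1); precharges=6
Acc 12: bank0 row2 -> MISS (open row2); precharges=7
Acc 13: bank0 row2 -> HIT
Acc 14: bank0 row2 -> HIT

Answer: M M M M H M H M M M M M H H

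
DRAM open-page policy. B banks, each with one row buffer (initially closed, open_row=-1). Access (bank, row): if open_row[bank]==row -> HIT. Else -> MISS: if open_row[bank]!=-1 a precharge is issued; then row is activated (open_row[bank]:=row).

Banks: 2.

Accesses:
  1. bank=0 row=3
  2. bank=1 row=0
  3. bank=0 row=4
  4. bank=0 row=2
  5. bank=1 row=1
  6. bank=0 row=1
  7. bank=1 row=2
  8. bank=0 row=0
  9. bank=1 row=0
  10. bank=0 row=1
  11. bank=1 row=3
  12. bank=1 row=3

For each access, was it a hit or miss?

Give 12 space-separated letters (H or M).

Answer: M M M M M M M M M M M H

Derivation:
Acc 1: bank0 row3 -> MISS (open row3); precharges=0
Acc 2: bank1 row0 -> MISS (open row0); precharges=0
Acc 3: bank0 row4 -> MISS (open row4); precharges=1
Acc 4: bank0 row2 -> MISS (open row2); precharges=2
Acc 5: bank1 row1 -> MISS (open row1); precharges=3
Acc 6: bank0 row1 -> MISS (open row1); precharges=4
Acc 7: bank1 row2 -> MISS (open row2); precharges=5
Acc 8: bank0 row0 -> MISS (open row0); precharges=6
Acc 9: bank1 row0 -> MISS (open row0); precharges=7
Acc 10: bank0 row1 -> MISS (open row1); precharges=8
Acc 11: bank1 row3 -> MISS (open row3); precharges=9
Acc 12: bank1 row3 -> HIT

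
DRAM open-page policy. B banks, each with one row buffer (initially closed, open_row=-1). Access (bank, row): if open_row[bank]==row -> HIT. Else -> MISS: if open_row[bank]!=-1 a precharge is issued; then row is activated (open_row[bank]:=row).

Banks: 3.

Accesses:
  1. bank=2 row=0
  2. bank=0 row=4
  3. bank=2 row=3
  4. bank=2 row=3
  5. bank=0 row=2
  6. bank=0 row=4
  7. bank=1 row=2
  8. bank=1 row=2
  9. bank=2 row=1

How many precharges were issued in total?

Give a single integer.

Acc 1: bank2 row0 -> MISS (open row0); precharges=0
Acc 2: bank0 row4 -> MISS (open row4); precharges=0
Acc 3: bank2 row3 -> MISS (open row3); precharges=1
Acc 4: bank2 row3 -> HIT
Acc 5: bank0 row2 -> MISS (open row2); precharges=2
Acc 6: bank0 row4 -> MISS (open row4); precharges=3
Acc 7: bank1 row2 -> MISS (open row2); precharges=3
Acc 8: bank1 row2 -> HIT
Acc 9: bank2 row1 -> MISS (open row1); precharges=4

Answer: 4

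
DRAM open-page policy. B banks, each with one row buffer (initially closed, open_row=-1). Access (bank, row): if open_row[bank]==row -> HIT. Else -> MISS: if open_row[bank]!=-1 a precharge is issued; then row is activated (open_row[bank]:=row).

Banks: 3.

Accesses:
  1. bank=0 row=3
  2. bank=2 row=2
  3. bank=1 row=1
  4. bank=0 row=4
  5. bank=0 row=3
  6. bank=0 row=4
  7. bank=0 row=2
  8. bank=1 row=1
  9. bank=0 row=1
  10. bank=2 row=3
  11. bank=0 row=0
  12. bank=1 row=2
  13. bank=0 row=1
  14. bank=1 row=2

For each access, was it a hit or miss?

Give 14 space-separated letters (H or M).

Acc 1: bank0 row3 -> MISS (open row3); precharges=0
Acc 2: bank2 row2 -> MISS (open row2); precharges=0
Acc 3: bank1 row1 -> MISS (open row1); precharges=0
Acc 4: bank0 row4 -> MISS (open row4); precharges=1
Acc 5: bank0 row3 -> MISS (open row3); precharges=2
Acc 6: bank0 row4 -> MISS (open row4); precharges=3
Acc 7: bank0 row2 -> MISS (open row2); precharges=4
Acc 8: bank1 row1 -> HIT
Acc 9: bank0 row1 -> MISS (open row1); precharges=5
Acc 10: bank2 row3 -> MISS (open row3); precharges=6
Acc 11: bank0 row0 -> MISS (open row0); precharges=7
Acc 12: bank1 row2 -> MISS (open row2); precharges=8
Acc 13: bank0 row1 -> MISS (open row1); precharges=9
Acc 14: bank1 row2 -> HIT

Answer: M M M M M M M H M M M M M H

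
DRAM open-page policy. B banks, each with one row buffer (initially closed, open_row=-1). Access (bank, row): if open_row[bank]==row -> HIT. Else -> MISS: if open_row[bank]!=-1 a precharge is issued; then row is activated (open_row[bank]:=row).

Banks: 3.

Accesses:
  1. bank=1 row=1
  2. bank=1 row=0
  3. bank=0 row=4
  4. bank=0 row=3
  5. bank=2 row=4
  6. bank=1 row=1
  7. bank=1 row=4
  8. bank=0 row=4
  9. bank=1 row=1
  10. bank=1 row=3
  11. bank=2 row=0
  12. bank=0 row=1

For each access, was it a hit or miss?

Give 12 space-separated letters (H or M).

Answer: M M M M M M M M M M M M

Derivation:
Acc 1: bank1 row1 -> MISS (open row1); precharges=0
Acc 2: bank1 row0 -> MISS (open row0); precharges=1
Acc 3: bank0 row4 -> MISS (open row4); precharges=1
Acc 4: bank0 row3 -> MISS (open row3); precharges=2
Acc 5: bank2 row4 -> MISS (open row4); precharges=2
Acc 6: bank1 row1 -> MISS (open row1); precharges=3
Acc 7: bank1 row4 -> MISS (open row4); precharges=4
Acc 8: bank0 row4 -> MISS (open row4); precharges=5
Acc 9: bank1 row1 -> MISS (open row1); precharges=6
Acc 10: bank1 row3 -> MISS (open row3); precharges=7
Acc 11: bank2 row0 -> MISS (open row0); precharges=8
Acc 12: bank0 row1 -> MISS (open row1); precharges=9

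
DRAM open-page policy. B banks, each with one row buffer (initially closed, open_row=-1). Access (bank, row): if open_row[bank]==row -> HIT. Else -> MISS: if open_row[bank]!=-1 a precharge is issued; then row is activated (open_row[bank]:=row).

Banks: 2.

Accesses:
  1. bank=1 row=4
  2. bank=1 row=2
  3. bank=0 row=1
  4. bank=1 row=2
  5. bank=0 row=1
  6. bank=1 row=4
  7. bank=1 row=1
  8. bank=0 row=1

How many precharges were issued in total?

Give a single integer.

Answer: 3

Derivation:
Acc 1: bank1 row4 -> MISS (open row4); precharges=0
Acc 2: bank1 row2 -> MISS (open row2); precharges=1
Acc 3: bank0 row1 -> MISS (open row1); precharges=1
Acc 4: bank1 row2 -> HIT
Acc 5: bank0 row1 -> HIT
Acc 6: bank1 row4 -> MISS (open row4); precharges=2
Acc 7: bank1 row1 -> MISS (open row1); precharges=3
Acc 8: bank0 row1 -> HIT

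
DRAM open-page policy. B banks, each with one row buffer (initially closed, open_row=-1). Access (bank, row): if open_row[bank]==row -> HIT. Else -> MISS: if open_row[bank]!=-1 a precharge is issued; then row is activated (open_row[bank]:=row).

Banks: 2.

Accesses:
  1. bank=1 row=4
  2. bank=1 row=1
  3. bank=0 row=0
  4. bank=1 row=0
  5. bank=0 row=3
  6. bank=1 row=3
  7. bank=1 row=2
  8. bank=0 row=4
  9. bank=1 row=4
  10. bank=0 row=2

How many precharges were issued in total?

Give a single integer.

Acc 1: bank1 row4 -> MISS (open row4); precharges=0
Acc 2: bank1 row1 -> MISS (open row1); precharges=1
Acc 3: bank0 row0 -> MISS (open row0); precharges=1
Acc 4: bank1 row0 -> MISS (open row0); precharges=2
Acc 5: bank0 row3 -> MISS (open row3); precharges=3
Acc 6: bank1 row3 -> MISS (open row3); precharges=4
Acc 7: bank1 row2 -> MISS (open row2); precharges=5
Acc 8: bank0 row4 -> MISS (open row4); precharges=6
Acc 9: bank1 row4 -> MISS (open row4); precharges=7
Acc 10: bank0 row2 -> MISS (open row2); precharges=8

Answer: 8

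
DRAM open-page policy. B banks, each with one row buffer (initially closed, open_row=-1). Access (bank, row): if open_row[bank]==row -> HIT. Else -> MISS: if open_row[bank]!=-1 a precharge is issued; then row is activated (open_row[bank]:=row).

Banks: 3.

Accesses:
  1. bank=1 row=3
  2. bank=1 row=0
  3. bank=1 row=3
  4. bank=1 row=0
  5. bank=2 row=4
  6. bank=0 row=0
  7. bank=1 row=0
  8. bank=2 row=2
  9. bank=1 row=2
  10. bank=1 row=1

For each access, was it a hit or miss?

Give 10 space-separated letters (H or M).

Acc 1: bank1 row3 -> MISS (open row3); precharges=0
Acc 2: bank1 row0 -> MISS (open row0); precharges=1
Acc 3: bank1 row3 -> MISS (open row3); precharges=2
Acc 4: bank1 row0 -> MISS (open row0); precharges=3
Acc 5: bank2 row4 -> MISS (open row4); precharges=3
Acc 6: bank0 row0 -> MISS (open row0); precharges=3
Acc 7: bank1 row0 -> HIT
Acc 8: bank2 row2 -> MISS (open row2); precharges=4
Acc 9: bank1 row2 -> MISS (open row2); precharges=5
Acc 10: bank1 row1 -> MISS (open row1); precharges=6

Answer: M M M M M M H M M M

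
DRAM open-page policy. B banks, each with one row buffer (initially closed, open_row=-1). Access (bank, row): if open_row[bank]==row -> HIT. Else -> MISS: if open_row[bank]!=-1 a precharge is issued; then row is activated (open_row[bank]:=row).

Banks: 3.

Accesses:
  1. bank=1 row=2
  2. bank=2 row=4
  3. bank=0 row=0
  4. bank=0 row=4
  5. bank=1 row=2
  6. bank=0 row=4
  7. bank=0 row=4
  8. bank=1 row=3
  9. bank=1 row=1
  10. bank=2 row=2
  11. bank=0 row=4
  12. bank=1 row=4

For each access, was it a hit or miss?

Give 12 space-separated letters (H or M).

Answer: M M M M H H H M M M H M

Derivation:
Acc 1: bank1 row2 -> MISS (open row2); precharges=0
Acc 2: bank2 row4 -> MISS (open row4); precharges=0
Acc 3: bank0 row0 -> MISS (open row0); precharges=0
Acc 4: bank0 row4 -> MISS (open row4); precharges=1
Acc 5: bank1 row2 -> HIT
Acc 6: bank0 row4 -> HIT
Acc 7: bank0 row4 -> HIT
Acc 8: bank1 row3 -> MISS (open row3); precharges=2
Acc 9: bank1 row1 -> MISS (open row1); precharges=3
Acc 10: bank2 row2 -> MISS (open row2); precharges=4
Acc 11: bank0 row4 -> HIT
Acc 12: bank1 row4 -> MISS (open row4); precharges=5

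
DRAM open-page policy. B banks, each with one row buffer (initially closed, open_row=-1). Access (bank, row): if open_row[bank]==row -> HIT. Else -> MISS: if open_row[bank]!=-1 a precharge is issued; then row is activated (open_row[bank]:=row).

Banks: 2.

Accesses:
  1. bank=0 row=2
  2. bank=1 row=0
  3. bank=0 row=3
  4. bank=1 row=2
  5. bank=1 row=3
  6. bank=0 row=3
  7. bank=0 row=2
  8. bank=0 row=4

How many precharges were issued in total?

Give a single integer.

Answer: 5

Derivation:
Acc 1: bank0 row2 -> MISS (open row2); precharges=0
Acc 2: bank1 row0 -> MISS (open row0); precharges=0
Acc 3: bank0 row3 -> MISS (open row3); precharges=1
Acc 4: bank1 row2 -> MISS (open row2); precharges=2
Acc 5: bank1 row3 -> MISS (open row3); precharges=3
Acc 6: bank0 row3 -> HIT
Acc 7: bank0 row2 -> MISS (open row2); precharges=4
Acc 8: bank0 row4 -> MISS (open row4); precharges=5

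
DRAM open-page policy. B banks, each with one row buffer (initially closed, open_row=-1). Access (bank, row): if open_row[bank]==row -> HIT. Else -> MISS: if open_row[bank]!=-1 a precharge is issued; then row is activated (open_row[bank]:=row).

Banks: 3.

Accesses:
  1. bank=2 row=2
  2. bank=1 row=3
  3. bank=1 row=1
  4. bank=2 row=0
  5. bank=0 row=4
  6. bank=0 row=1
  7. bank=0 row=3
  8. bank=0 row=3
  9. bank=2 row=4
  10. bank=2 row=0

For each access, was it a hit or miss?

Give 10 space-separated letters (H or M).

Answer: M M M M M M M H M M

Derivation:
Acc 1: bank2 row2 -> MISS (open row2); precharges=0
Acc 2: bank1 row3 -> MISS (open row3); precharges=0
Acc 3: bank1 row1 -> MISS (open row1); precharges=1
Acc 4: bank2 row0 -> MISS (open row0); precharges=2
Acc 5: bank0 row4 -> MISS (open row4); precharges=2
Acc 6: bank0 row1 -> MISS (open row1); precharges=3
Acc 7: bank0 row3 -> MISS (open row3); precharges=4
Acc 8: bank0 row3 -> HIT
Acc 9: bank2 row4 -> MISS (open row4); precharges=5
Acc 10: bank2 row0 -> MISS (open row0); precharges=6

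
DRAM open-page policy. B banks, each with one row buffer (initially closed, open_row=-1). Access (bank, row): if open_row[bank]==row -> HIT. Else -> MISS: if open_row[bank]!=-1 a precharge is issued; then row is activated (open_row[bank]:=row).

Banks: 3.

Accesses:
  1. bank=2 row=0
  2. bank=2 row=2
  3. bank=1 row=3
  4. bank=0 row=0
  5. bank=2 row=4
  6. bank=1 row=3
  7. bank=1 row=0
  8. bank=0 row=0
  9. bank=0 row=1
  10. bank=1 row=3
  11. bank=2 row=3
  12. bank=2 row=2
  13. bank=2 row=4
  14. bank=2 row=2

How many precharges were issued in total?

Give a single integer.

Acc 1: bank2 row0 -> MISS (open row0); precharges=0
Acc 2: bank2 row2 -> MISS (open row2); precharges=1
Acc 3: bank1 row3 -> MISS (open row3); precharges=1
Acc 4: bank0 row0 -> MISS (open row0); precharges=1
Acc 5: bank2 row4 -> MISS (open row4); precharges=2
Acc 6: bank1 row3 -> HIT
Acc 7: bank1 row0 -> MISS (open row0); precharges=3
Acc 8: bank0 row0 -> HIT
Acc 9: bank0 row1 -> MISS (open row1); precharges=4
Acc 10: bank1 row3 -> MISS (open row3); precharges=5
Acc 11: bank2 row3 -> MISS (open row3); precharges=6
Acc 12: bank2 row2 -> MISS (open row2); precharges=7
Acc 13: bank2 row4 -> MISS (open row4); precharges=8
Acc 14: bank2 row2 -> MISS (open row2); precharges=9

Answer: 9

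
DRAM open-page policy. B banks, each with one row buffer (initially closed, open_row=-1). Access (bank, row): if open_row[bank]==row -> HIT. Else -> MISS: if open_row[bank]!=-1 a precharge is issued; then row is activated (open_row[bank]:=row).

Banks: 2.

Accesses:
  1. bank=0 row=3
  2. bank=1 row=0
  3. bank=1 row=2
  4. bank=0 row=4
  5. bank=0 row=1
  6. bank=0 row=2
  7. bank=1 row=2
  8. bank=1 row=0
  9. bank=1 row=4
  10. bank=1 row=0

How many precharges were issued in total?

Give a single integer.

Answer: 7

Derivation:
Acc 1: bank0 row3 -> MISS (open row3); precharges=0
Acc 2: bank1 row0 -> MISS (open row0); precharges=0
Acc 3: bank1 row2 -> MISS (open row2); precharges=1
Acc 4: bank0 row4 -> MISS (open row4); precharges=2
Acc 5: bank0 row1 -> MISS (open row1); precharges=3
Acc 6: bank0 row2 -> MISS (open row2); precharges=4
Acc 7: bank1 row2 -> HIT
Acc 8: bank1 row0 -> MISS (open row0); precharges=5
Acc 9: bank1 row4 -> MISS (open row4); precharges=6
Acc 10: bank1 row0 -> MISS (open row0); precharges=7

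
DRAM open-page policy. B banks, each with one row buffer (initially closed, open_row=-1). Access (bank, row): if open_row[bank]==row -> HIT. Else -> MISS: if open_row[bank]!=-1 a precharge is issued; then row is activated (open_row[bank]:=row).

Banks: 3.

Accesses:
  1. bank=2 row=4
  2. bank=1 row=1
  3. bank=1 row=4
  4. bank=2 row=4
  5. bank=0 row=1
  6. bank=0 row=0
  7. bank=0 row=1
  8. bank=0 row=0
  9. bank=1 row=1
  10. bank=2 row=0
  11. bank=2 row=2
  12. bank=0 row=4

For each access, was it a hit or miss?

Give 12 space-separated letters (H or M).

Answer: M M M H M M M M M M M M

Derivation:
Acc 1: bank2 row4 -> MISS (open row4); precharges=0
Acc 2: bank1 row1 -> MISS (open row1); precharges=0
Acc 3: bank1 row4 -> MISS (open row4); precharges=1
Acc 4: bank2 row4 -> HIT
Acc 5: bank0 row1 -> MISS (open row1); precharges=1
Acc 6: bank0 row0 -> MISS (open row0); precharges=2
Acc 7: bank0 row1 -> MISS (open row1); precharges=3
Acc 8: bank0 row0 -> MISS (open row0); precharges=4
Acc 9: bank1 row1 -> MISS (open row1); precharges=5
Acc 10: bank2 row0 -> MISS (open row0); precharges=6
Acc 11: bank2 row2 -> MISS (open row2); precharges=7
Acc 12: bank0 row4 -> MISS (open row4); precharges=8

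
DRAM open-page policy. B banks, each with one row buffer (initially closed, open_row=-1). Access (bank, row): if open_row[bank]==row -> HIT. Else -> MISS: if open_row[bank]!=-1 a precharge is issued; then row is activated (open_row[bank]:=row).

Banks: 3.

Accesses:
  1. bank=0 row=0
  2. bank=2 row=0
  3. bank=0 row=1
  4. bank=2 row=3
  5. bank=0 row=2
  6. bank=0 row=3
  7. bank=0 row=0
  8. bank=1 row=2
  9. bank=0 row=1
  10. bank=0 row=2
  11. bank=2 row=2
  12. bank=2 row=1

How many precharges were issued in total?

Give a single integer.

Answer: 9

Derivation:
Acc 1: bank0 row0 -> MISS (open row0); precharges=0
Acc 2: bank2 row0 -> MISS (open row0); precharges=0
Acc 3: bank0 row1 -> MISS (open row1); precharges=1
Acc 4: bank2 row3 -> MISS (open row3); precharges=2
Acc 5: bank0 row2 -> MISS (open row2); precharges=3
Acc 6: bank0 row3 -> MISS (open row3); precharges=4
Acc 7: bank0 row0 -> MISS (open row0); precharges=5
Acc 8: bank1 row2 -> MISS (open row2); precharges=5
Acc 9: bank0 row1 -> MISS (open row1); precharges=6
Acc 10: bank0 row2 -> MISS (open row2); precharges=7
Acc 11: bank2 row2 -> MISS (open row2); precharges=8
Acc 12: bank2 row1 -> MISS (open row1); precharges=9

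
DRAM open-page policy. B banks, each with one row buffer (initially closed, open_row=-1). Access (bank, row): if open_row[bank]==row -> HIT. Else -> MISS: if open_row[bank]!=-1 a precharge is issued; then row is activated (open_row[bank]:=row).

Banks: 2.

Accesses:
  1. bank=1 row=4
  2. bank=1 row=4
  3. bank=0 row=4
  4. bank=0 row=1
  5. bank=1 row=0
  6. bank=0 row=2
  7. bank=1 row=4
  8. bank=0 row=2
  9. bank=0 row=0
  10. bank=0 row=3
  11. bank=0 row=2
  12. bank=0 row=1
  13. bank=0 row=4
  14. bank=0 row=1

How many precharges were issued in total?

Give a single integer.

Acc 1: bank1 row4 -> MISS (open row4); precharges=0
Acc 2: bank1 row4 -> HIT
Acc 3: bank0 row4 -> MISS (open row4); precharges=0
Acc 4: bank0 row1 -> MISS (open row1); precharges=1
Acc 5: bank1 row0 -> MISS (open row0); precharges=2
Acc 6: bank0 row2 -> MISS (open row2); precharges=3
Acc 7: bank1 row4 -> MISS (open row4); precharges=4
Acc 8: bank0 row2 -> HIT
Acc 9: bank0 row0 -> MISS (open row0); precharges=5
Acc 10: bank0 row3 -> MISS (open row3); precharges=6
Acc 11: bank0 row2 -> MISS (open row2); precharges=7
Acc 12: bank0 row1 -> MISS (open row1); precharges=8
Acc 13: bank0 row4 -> MISS (open row4); precharges=9
Acc 14: bank0 row1 -> MISS (open row1); precharges=10

Answer: 10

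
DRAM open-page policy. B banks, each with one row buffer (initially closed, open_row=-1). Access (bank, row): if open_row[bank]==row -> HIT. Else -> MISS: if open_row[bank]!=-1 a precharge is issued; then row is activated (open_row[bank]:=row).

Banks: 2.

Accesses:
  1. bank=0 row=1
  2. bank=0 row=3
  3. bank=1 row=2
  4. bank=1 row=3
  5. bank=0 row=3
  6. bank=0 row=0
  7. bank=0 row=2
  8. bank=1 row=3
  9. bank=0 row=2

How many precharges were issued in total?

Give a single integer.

Answer: 4

Derivation:
Acc 1: bank0 row1 -> MISS (open row1); precharges=0
Acc 2: bank0 row3 -> MISS (open row3); precharges=1
Acc 3: bank1 row2 -> MISS (open row2); precharges=1
Acc 4: bank1 row3 -> MISS (open row3); precharges=2
Acc 5: bank0 row3 -> HIT
Acc 6: bank0 row0 -> MISS (open row0); precharges=3
Acc 7: bank0 row2 -> MISS (open row2); precharges=4
Acc 8: bank1 row3 -> HIT
Acc 9: bank0 row2 -> HIT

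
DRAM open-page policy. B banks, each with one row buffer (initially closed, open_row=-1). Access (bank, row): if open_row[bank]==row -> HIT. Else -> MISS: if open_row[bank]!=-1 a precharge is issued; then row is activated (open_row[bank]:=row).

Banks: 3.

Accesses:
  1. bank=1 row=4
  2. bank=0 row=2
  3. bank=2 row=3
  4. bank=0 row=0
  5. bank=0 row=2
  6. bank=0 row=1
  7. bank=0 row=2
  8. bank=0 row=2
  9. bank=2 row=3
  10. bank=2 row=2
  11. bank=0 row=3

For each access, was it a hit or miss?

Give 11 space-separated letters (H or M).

Answer: M M M M M M M H H M M

Derivation:
Acc 1: bank1 row4 -> MISS (open row4); precharges=0
Acc 2: bank0 row2 -> MISS (open row2); precharges=0
Acc 3: bank2 row3 -> MISS (open row3); precharges=0
Acc 4: bank0 row0 -> MISS (open row0); precharges=1
Acc 5: bank0 row2 -> MISS (open row2); precharges=2
Acc 6: bank0 row1 -> MISS (open row1); precharges=3
Acc 7: bank0 row2 -> MISS (open row2); precharges=4
Acc 8: bank0 row2 -> HIT
Acc 9: bank2 row3 -> HIT
Acc 10: bank2 row2 -> MISS (open row2); precharges=5
Acc 11: bank0 row3 -> MISS (open row3); precharges=6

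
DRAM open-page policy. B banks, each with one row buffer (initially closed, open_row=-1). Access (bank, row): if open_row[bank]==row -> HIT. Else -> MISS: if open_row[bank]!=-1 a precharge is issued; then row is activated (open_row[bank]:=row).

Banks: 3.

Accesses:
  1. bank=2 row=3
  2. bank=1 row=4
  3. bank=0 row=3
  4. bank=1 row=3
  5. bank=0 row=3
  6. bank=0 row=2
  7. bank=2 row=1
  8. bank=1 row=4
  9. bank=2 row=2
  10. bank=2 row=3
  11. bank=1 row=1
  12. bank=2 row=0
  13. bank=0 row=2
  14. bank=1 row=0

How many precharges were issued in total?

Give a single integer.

Acc 1: bank2 row3 -> MISS (open row3); precharges=0
Acc 2: bank1 row4 -> MISS (open row4); precharges=0
Acc 3: bank0 row3 -> MISS (open row3); precharges=0
Acc 4: bank1 row3 -> MISS (open row3); precharges=1
Acc 5: bank0 row3 -> HIT
Acc 6: bank0 row2 -> MISS (open row2); precharges=2
Acc 7: bank2 row1 -> MISS (open row1); precharges=3
Acc 8: bank1 row4 -> MISS (open row4); precharges=4
Acc 9: bank2 row2 -> MISS (open row2); precharges=5
Acc 10: bank2 row3 -> MISS (open row3); precharges=6
Acc 11: bank1 row1 -> MISS (open row1); precharges=7
Acc 12: bank2 row0 -> MISS (open row0); precharges=8
Acc 13: bank0 row2 -> HIT
Acc 14: bank1 row0 -> MISS (open row0); precharges=9

Answer: 9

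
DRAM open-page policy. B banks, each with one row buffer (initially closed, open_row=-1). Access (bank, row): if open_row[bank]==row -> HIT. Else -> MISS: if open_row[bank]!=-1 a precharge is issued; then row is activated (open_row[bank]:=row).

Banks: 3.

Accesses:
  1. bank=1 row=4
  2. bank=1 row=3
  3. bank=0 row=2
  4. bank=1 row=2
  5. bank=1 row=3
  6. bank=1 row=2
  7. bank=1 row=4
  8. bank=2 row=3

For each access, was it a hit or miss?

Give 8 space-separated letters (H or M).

Answer: M M M M M M M M

Derivation:
Acc 1: bank1 row4 -> MISS (open row4); precharges=0
Acc 2: bank1 row3 -> MISS (open row3); precharges=1
Acc 3: bank0 row2 -> MISS (open row2); precharges=1
Acc 4: bank1 row2 -> MISS (open row2); precharges=2
Acc 5: bank1 row3 -> MISS (open row3); precharges=3
Acc 6: bank1 row2 -> MISS (open row2); precharges=4
Acc 7: bank1 row4 -> MISS (open row4); precharges=5
Acc 8: bank2 row3 -> MISS (open row3); precharges=5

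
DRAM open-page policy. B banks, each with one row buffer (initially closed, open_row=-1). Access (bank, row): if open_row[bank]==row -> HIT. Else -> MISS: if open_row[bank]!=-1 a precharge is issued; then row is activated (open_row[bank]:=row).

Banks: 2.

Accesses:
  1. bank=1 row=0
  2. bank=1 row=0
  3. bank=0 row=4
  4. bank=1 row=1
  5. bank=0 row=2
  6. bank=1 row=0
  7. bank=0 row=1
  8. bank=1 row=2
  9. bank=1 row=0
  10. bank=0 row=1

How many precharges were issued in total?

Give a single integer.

Answer: 6

Derivation:
Acc 1: bank1 row0 -> MISS (open row0); precharges=0
Acc 2: bank1 row0 -> HIT
Acc 3: bank0 row4 -> MISS (open row4); precharges=0
Acc 4: bank1 row1 -> MISS (open row1); precharges=1
Acc 5: bank0 row2 -> MISS (open row2); precharges=2
Acc 6: bank1 row0 -> MISS (open row0); precharges=3
Acc 7: bank0 row1 -> MISS (open row1); precharges=4
Acc 8: bank1 row2 -> MISS (open row2); precharges=5
Acc 9: bank1 row0 -> MISS (open row0); precharges=6
Acc 10: bank0 row1 -> HIT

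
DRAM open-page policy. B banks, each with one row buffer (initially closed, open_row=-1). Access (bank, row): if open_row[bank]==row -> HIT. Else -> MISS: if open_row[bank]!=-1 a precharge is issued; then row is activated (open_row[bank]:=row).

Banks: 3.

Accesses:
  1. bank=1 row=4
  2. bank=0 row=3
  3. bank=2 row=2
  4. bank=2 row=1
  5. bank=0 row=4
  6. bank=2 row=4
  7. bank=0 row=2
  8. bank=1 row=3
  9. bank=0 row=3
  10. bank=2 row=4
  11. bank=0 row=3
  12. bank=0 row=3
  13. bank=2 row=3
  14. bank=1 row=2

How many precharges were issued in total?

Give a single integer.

Acc 1: bank1 row4 -> MISS (open row4); precharges=0
Acc 2: bank0 row3 -> MISS (open row3); precharges=0
Acc 3: bank2 row2 -> MISS (open row2); precharges=0
Acc 4: bank2 row1 -> MISS (open row1); precharges=1
Acc 5: bank0 row4 -> MISS (open row4); precharges=2
Acc 6: bank2 row4 -> MISS (open row4); precharges=3
Acc 7: bank0 row2 -> MISS (open row2); precharges=4
Acc 8: bank1 row3 -> MISS (open row3); precharges=5
Acc 9: bank0 row3 -> MISS (open row3); precharges=6
Acc 10: bank2 row4 -> HIT
Acc 11: bank0 row3 -> HIT
Acc 12: bank0 row3 -> HIT
Acc 13: bank2 row3 -> MISS (open row3); precharges=7
Acc 14: bank1 row2 -> MISS (open row2); precharges=8

Answer: 8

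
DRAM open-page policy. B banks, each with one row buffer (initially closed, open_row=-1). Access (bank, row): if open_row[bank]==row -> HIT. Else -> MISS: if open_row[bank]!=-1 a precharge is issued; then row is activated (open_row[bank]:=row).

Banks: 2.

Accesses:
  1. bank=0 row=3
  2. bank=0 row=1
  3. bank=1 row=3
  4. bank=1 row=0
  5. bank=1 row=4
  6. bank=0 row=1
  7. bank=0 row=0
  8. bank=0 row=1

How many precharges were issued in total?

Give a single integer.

Acc 1: bank0 row3 -> MISS (open row3); precharges=0
Acc 2: bank0 row1 -> MISS (open row1); precharges=1
Acc 3: bank1 row3 -> MISS (open row3); precharges=1
Acc 4: bank1 row0 -> MISS (open row0); precharges=2
Acc 5: bank1 row4 -> MISS (open row4); precharges=3
Acc 6: bank0 row1 -> HIT
Acc 7: bank0 row0 -> MISS (open row0); precharges=4
Acc 8: bank0 row1 -> MISS (open row1); precharges=5

Answer: 5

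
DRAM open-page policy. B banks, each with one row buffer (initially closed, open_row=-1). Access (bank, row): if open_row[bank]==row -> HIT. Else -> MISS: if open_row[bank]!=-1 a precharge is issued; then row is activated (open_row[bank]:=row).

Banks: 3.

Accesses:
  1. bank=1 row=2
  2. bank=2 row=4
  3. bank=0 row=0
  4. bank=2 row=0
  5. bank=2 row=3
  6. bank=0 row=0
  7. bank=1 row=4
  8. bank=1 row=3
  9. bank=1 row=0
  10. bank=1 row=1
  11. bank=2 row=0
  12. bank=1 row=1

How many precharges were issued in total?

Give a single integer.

Acc 1: bank1 row2 -> MISS (open row2); precharges=0
Acc 2: bank2 row4 -> MISS (open row4); precharges=0
Acc 3: bank0 row0 -> MISS (open row0); precharges=0
Acc 4: bank2 row0 -> MISS (open row0); precharges=1
Acc 5: bank2 row3 -> MISS (open row3); precharges=2
Acc 6: bank0 row0 -> HIT
Acc 7: bank1 row4 -> MISS (open row4); precharges=3
Acc 8: bank1 row3 -> MISS (open row3); precharges=4
Acc 9: bank1 row0 -> MISS (open row0); precharges=5
Acc 10: bank1 row1 -> MISS (open row1); precharges=6
Acc 11: bank2 row0 -> MISS (open row0); precharges=7
Acc 12: bank1 row1 -> HIT

Answer: 7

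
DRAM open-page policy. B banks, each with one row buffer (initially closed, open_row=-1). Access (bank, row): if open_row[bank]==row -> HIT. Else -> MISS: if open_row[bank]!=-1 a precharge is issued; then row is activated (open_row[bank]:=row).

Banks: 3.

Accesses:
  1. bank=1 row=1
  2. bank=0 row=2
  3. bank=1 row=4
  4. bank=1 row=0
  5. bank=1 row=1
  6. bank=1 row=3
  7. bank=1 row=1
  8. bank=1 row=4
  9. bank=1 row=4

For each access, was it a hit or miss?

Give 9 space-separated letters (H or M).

Acc 1: bank1 row1 -> MISS (open row1); precharges=0
Acc 2: bank0 row2 -> MISS (open row2); precharges=0
Acc 3: bank1 row4 -> MISS (open row4); precharges=1
Acc 4: bank1 row0 -> MISS (open row0); precharges=2
Acc 5: bank1 row1 -> MISS (open row1); precharges=3
Acc 6: bank1 row3 -> MISS (open row3); precharges=4
Acc 7: bank1 row1 -> MISS (open row1); precharges=5
Acc 8: bank1 row4 -> MISS (open row4); precharges=6
Acc 9: bank1 row4 -> HIT

Answer: M M M M M M M M H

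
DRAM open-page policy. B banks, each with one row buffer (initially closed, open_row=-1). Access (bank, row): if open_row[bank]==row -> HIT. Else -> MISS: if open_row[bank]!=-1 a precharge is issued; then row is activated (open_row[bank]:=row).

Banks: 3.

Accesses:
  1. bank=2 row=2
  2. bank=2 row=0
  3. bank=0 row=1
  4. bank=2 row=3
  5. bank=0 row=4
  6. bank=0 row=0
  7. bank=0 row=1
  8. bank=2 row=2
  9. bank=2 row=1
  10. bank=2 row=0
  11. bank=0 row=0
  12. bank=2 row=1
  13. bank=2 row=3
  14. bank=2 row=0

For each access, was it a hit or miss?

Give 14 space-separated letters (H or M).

Answer: M M M M M M M M M M M M M M

Derivation:
Acc 1: bank2 row2 -> MISS (open row2); precharges=0
Acc 2: bank2 row0 -> MISS (open row0); precharges=1
Acc 3: bank0 row1 -> MISS (open row1); precharges=1
Acc 4: bank2 row3 -> MISS (open row3); precharges=2
Acc 5: bank0 row4 -> MISS (open row4); precharges=3
Acc 6: bank0 row0 -> MISS (open row0); precharges=4
Acc 7: bank0 row1 -> MISS (open row1); precharges=5
Acc 8: bank2 row2 -> MISS (open row2); precharges=6
Acc 9: bank2 row1 -> MISS (open row1); precharges=7
Acc 10: bank2 row0 -> MISS (open row0); precharges=8
Acc 11: bank0 row0 -> MISS (open row0); precharges=9
Acc 12: bank2 row1 -> MISS (open row1); precharges=10
Acc 13: bank2 row3 -> MISS (open row3); precharges=11
Acc 14: bank2 row0 -> MISS (open row0); precharges=12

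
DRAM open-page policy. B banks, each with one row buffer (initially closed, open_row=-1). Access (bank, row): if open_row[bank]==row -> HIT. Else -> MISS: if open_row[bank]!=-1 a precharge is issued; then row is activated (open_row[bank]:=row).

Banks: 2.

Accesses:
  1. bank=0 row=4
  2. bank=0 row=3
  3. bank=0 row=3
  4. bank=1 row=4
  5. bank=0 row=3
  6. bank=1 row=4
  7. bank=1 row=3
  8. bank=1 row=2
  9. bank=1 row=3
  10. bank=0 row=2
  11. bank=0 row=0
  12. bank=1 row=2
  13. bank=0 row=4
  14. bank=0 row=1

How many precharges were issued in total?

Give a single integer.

Acc 1: bank0 row4 -> MISS (open row4); precharges=0
Acc 2: bank0 row3 -> MISS (open row3); precharges=1
Acc 3: bank0 row3 -> HIT
Acc 4: bank1 row4 -> MISS (open row4); precharges=1
Acc 5: bank0 row3 -> HIT
Acc 6: bank1 row4 -> HIT
Acc 7: bank1 row3 -> MISS (open row3); precharges=2
Acc 8: bank1 row2 -> MISS (open row2); precharges=3
Acc 9: bank1 row3 -> MISS (open row3); precharges=4
Acc 10: bank0 row2 -> MISS (open row2); precharges=5
Acc 11: bank0 row0 -> MISS (open row0); precharges=6
Acc 12: bank1 row2 -> MISS (open row2); precharges=7
Acc 13: bank0 row4 -> MISS (open row4); precharges=8
Acc 14: bank0 row1 -> MISS (open row1); precharges=9

Answer: 9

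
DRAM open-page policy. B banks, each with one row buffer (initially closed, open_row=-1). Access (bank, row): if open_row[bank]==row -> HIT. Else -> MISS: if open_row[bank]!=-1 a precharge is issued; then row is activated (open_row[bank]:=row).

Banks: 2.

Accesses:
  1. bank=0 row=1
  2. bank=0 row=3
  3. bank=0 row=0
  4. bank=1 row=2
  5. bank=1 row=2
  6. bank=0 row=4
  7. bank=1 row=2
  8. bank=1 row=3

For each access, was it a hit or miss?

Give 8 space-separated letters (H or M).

Answer: M M M M H M H M

Derivation:
Acc 1: bank0 row1 -> MISS (open row1); precharges=0
Acc 2: bank0 row3 -> MISS (open row3); precharges=1
Acc 3: bank0 row0 -> MISS (open row0); precharges=2
Acc 4: bank1 row2 -> MISS (open row2); precharges=2
Acc 5: bank1 row2 -> HIT
Acc 6: bank0 row4 -> MISS (open row4); precharges=3
Acc 7: bank1 row2 -> HIT
Acc 8: bank1 row3 -> MISS (open row3); precharges=4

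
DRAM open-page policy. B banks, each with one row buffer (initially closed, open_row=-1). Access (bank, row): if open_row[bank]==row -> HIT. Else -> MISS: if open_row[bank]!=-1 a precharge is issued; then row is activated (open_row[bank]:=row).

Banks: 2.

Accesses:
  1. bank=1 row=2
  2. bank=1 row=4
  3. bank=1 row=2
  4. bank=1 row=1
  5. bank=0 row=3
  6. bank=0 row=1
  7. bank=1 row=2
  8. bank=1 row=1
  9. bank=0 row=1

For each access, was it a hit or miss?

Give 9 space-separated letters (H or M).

Acc 1: bank1 row2 -> MISS (open row2); precharges=0
Acc 2: bank1 row4 -> MISS (open row4); precharges=1
Acc 3: bank1 row2 -> MISS (open row2); precharges=2
Acc 4: bank1 row1 -> MISS (open row1); precharges=3
Acc 5: bank0 row3 -> MISS (open row3); precharges=3
Acc 6: bank0 row1 -> MISS (open row1); precharges=4
Acc 7: bank1 row2 -> MISS (open row2); precharges=5
Acc 8: bank1 row1 -> MISS (open row1); precharges=6
Acc 9: bank0 row1 -> HIT

Answer: M M M M M M M M H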